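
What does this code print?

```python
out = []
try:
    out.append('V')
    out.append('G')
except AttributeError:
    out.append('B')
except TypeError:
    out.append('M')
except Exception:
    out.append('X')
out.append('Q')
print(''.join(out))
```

Execution trace: 'V' (try body) → 'G' (try body, no exception) → 'Q' (after the try/except). Output: VGQ

Answer: VGQ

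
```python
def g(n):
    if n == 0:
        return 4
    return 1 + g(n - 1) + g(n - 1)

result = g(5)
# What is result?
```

g(n) = 1 + 2·g(n-1), g(0)=4. Closed form: (4+1)·2^5 - 1 = 159.

Answer: 159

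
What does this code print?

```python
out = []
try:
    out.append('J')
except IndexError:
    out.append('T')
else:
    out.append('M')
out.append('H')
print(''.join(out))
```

Execution trace: 'J' (try body, no exception) → 'M' (else) → 'H' (after the try/except). Output: JMH

Answer: JMH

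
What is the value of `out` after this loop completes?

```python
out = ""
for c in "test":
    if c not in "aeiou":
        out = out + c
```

Remove vowels from 'test'
`out` takes the values: "" → "t" → "ts" → "tst"

Answer: "tst"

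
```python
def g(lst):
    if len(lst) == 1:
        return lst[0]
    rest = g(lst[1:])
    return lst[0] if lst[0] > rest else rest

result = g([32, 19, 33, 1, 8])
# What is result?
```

Recursive max over [32, 19, 33, 1, 8] = 33

Answer: 33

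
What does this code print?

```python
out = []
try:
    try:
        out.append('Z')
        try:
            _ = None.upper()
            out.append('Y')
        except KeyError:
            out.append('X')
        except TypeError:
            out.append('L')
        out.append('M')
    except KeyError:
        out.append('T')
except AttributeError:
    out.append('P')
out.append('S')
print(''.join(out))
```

Execution trace: 'Z' (try body) → 'P' (outer except AttributeError) → 'S' (after the try/except). Output: ZPS

Answer: ZPS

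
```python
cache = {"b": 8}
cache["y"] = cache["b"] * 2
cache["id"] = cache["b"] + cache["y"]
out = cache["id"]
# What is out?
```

Trace:
`cache = {"b": 8}` → cache = {'b': 8}
`cache["y"] = cache["b"] * 2` → cache = {'b': 8, 'y': 16}
`cache["id"] = cache["b"] + cache["y"]` → cache = {'b': 8, 'y': 16, 'id': 24}
`out = cache["id"]` → out = 24
So out = 24

Answer: 24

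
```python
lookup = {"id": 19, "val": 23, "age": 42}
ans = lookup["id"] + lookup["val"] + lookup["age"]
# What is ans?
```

Trace:
`lookup = {"id": 19, "val": 23, "age": 42}` → lookup = {'id': 19, 'val': 23, 'age': 42}
`ans = lookup["id"] + lookup["val"] + lookup["age"]` → ans = 84
So ans = 84

Answer: 84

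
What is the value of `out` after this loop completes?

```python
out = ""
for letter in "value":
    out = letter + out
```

Reverse 'value'
`out` takes the values: "" → "v" → "av" → "lav" → "ulav" → "eulav"

Answer: "eulav"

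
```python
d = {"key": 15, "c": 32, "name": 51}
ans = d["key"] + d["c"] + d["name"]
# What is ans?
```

Trace:
`d = {"key": 15, "c": 32, "name": 51}` → d = {'key': 15, 'c': 32, 'name': 51}
`ans = d["key"] + d["c"] + d["name"]` → ans = 98
So ans = 98

Answer: 98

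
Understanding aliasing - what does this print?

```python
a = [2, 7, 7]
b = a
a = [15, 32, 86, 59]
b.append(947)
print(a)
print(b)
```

Key concept: rebinding vs mutation: a is rebound to a new list, b still points at the original.
Step by step:
`a = [2, 7, 7]` → a = [2, 7, 7]
`b = a` → b = [2, 7, 7] (same object as a)
`a = [15, 32, 86, 59]` → a = [15, 32, 86, 59]
`b.append(947)` → b = [2, 7, 7, 947]
`print(a)` → prints [15, 32, 86, 59]
`print(b)` → prints [2, 7, 7, 947]

Answer:
[15, 32, 86, 59]
[2, 7, 7, 947]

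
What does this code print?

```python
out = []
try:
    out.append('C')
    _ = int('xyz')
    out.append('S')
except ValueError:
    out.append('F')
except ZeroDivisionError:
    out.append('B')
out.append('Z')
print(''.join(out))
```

Execution trace: 'C' (try body) → 'F' (except ValueError) → 'Z' (after the try/except). Output: CFZ

Answer: CFZ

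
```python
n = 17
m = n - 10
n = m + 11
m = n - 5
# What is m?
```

Trace:
`n = 17` → n = 17
`m = n - 10` → m = 7
`n = m + 11` → n = 18
`m = n - 5` → m = 13
So m = 13

Answer: 13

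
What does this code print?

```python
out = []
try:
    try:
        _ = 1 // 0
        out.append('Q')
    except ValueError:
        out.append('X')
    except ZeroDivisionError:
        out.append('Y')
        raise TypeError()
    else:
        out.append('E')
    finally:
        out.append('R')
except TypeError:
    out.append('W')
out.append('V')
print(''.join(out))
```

Execution trace: 'Y' (inner except ZeroDivisionError) → 'R' (inner finally) → 'W' (outer except TypeError) → 'V' (after the try/except). Output: YRWV

Answer: YRWV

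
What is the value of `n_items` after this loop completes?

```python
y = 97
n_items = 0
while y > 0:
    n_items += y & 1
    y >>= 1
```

Count set bits in 97 (binary: 0b1100001)
`n_items` takes the values: 0 → 1 → 2 → 3

Answer: 3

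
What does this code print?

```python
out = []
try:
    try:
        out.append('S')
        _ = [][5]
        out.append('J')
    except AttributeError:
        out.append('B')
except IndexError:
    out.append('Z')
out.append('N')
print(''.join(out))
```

Execution trace: 'S' (try body) → 'Z' (outer except IndexError) → 'N' (after the try/except). Output: SZN

Answer: SZN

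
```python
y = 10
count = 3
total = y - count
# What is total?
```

Trace:
`y = 10` → y = 10
`count = 3` → count = 3
`total = y - count` → total = 7
So total = 7

Answer: 7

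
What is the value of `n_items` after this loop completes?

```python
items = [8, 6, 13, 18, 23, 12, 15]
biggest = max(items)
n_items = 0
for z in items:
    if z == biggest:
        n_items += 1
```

Count of max value 23 in [8, 6, 13, 18, 23, 12, 15]
`n_items` takes the values: 0 → 1

Answer: 1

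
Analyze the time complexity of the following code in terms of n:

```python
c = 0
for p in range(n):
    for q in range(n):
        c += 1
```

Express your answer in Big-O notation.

Each loop level contributes: n × n. Multiplying the contributions gives O(n^2).

Answer: O(n^2)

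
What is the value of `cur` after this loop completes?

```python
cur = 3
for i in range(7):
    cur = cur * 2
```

Multiply by 2, 7 times: 3 * 2^7 = 384
`cur` takes the values: 3 → 6 → 12 → 24 → 48 → 96 → 192 → 384

Answer: 384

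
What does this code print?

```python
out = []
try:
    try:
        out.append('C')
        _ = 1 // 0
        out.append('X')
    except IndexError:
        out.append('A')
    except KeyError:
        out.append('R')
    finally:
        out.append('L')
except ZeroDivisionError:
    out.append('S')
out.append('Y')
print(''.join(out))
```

Execution trace: 'C' (try body) → 'L' (finally) → 'S' (outer except ZeroDivisionError) → 'Y' (after the try/except). Output: CLSY

Answer: CLSY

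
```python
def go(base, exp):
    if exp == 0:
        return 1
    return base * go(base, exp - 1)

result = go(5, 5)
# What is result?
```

go(5, 5) = 5 * 5 * 5 * 5 * 5 = 3125

Answer: 3125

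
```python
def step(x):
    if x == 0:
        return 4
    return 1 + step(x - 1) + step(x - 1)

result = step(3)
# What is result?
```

step(x) = 1 + 2·step(x-1), step(0)=4. Closed form: (4+1)·2^3 - 1 = 39.

Answer: 39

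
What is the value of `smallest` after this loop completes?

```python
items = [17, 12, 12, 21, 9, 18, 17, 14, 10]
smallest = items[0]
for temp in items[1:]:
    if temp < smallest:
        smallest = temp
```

Minimum of [17, 12, 12, 21, 9, 18, 17, 14, 10]
`smallest` takes the values: 17 → 12 → 9

Answer: 9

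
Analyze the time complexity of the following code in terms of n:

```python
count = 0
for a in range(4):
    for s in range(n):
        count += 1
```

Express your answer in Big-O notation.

Each loop level contributes: 1 × n. Multiplying the contributions gives O(n).

Answer: O(n)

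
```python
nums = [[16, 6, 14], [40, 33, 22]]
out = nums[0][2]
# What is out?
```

Trace:
`nums = [[16, 6, 14], [40, 33, 22]]` → nums = [[16, 6, 14], [40, 33, 22]]
`out = nums[0][2]` → out = 14
So out = 14

Answer: 14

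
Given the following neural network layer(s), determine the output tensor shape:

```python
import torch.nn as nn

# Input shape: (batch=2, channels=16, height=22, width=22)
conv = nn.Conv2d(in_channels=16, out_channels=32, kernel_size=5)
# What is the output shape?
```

Input: (2, 16, 22, 22) -> Output: (2, 32, 18, 18)

Answer: (2, 32, 18, 18)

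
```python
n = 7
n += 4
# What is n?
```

Trace:
`n = 7` → n = 7
`n += 4` → n = 11
So n = 11

Answer: 11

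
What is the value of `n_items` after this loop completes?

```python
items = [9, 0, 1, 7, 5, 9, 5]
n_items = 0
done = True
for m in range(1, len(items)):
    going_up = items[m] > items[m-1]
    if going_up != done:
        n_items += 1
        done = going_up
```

Count direction changes in [9, 0, 1, 7, 5, 9, 5]
`n_items` takes the values: 0 → 1 → 2 → 3 → 4 → 5

Answer: 5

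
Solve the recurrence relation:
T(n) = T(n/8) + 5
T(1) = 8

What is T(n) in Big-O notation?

Each step divides n by 8 and adds 5. After log_8(n) steps we reach T(1)=8. So T(n) = 5·log_8(n) + 8 = O(log n).

Answer: O(log n)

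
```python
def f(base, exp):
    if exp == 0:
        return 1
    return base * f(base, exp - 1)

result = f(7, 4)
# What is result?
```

f(7, 4) = 7 * 7 * 7 * 7 = 2401

Answer: 2401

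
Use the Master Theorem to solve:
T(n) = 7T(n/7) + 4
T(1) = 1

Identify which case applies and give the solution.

a=7, b=7, f(n)=4. log_7(7) = 1. Since c=0 < 1, Case 1 applies: T(n) = Θ(n^log_b(a)) = O(n).

Answer: O(n) - Case 1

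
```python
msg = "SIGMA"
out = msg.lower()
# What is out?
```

Trace:
`msg = "SIGMA"` → msg = 'SIGMA'
`out = msg.lower()` → out = 'sigma'
So out = 'sigma'

Answer: 'sigma'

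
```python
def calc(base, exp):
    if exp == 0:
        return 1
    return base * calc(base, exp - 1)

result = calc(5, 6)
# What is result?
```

calc(5, 6) = 5 * 5 * 5 * 5 * 5 * 5 = 15625

Answer: 15625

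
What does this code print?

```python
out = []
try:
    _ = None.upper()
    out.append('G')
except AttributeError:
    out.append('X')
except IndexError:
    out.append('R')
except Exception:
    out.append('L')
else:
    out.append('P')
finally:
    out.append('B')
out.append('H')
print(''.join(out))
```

Execution trace: 'X' (except AttributeError) → 'B' (finally) → 'H' (after the try/except). Output: XBH

Answer: XBH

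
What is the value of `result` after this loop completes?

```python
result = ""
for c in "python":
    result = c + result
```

Reverse 'python'
`result` takes the values: "" → "p" → "yp" → "typ" → "htyp" → "ohtyp" → "nohtyp"

Answer: "nohtyp"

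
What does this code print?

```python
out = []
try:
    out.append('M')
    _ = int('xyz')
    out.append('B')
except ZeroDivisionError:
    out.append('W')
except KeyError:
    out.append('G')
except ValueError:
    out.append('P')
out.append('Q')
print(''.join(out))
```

Execution trace: 'M' (try body) → 'P' (except ValueError) → 'Q' (after the try/except). Output: MPQ

Answer: MPQ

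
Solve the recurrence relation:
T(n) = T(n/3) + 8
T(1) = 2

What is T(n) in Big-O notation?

Each step divides n by 3 and adds 8. After log_3(n) steps we reach T(1)=2. So T(n) = 8·log_3(n) + 2 = O(log n).

Answer: O(log n)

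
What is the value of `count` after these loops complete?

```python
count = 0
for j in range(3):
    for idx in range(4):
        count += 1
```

3 * 4 = 12
`count` takes the values: 0 → 1 → 2 → 3 → 4 → 5 → 6 → 7 → 8 → 9 → 10 → 11 → 12

Answer: 12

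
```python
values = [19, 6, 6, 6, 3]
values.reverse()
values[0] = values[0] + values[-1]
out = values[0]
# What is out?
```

Trace:
`values = [19, 6, 6, 6, 3]` → values = [19, 6, 6, 6, 3]
`values.reverse()` → values = [3, 6, 6, 6, 19]
`values[0] = values[0] + values[-1]` → values = [22, 6, 6, 6, 19]
`out = values[0]` → out = 22
So out = 22

Answer: 22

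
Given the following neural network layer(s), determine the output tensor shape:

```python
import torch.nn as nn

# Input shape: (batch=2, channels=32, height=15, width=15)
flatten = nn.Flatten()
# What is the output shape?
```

Input: (2, 32, 15, 15) -> Output: (2, 7200)

Answer: (2, 7200)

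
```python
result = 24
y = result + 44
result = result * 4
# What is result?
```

Trace:
`result = 24` → result = 24
`y = result + 44` → y = 68
`result = result * 4` → result = 96
So result = 96

Answer: 96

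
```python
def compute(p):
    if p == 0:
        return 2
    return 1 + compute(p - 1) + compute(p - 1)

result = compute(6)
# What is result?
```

compute(p) = 1 + 2·compute(p-1), compute(0)=2. Closed form: (2+1)·2^6 - 1 = 191.

Answer: 191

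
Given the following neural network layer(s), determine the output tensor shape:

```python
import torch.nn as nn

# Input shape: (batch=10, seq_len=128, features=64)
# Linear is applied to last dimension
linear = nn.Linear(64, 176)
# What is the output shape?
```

Input: (10, 128, 64) -> Output: (10, 128, 176)

Answer: (10, 128, 176)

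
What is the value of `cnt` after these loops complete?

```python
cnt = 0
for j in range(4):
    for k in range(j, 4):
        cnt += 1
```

Upper triangle: 4 + 3 + ... + 1
`cnt` takes the values: 0 → 1 → 2 → 3 → 4 → 5 → 6 → 7 → 8 → 9 → 10

Answer: 10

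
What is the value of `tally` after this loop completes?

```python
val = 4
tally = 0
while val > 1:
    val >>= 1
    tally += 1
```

Count right shifts until 1
`tally` takes the values: 0 → 1 → 2

Answer: 2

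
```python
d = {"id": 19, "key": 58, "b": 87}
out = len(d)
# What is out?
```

Trace:
`d = {"id": 19, "key": 58, "b": 87}` → d = {'id': 19, 'key': 58, 'b': 87}
`out = len(d)` → out = 3
So out = 3

Answer: 3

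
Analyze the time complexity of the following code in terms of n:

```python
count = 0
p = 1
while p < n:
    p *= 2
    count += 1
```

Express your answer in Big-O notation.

Each loop level contributes: log n. Multiplying the contributions gives O(log n).

Answer: O(log n)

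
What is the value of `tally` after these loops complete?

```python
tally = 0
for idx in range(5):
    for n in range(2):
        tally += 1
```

5 * 2 = 10
`tally` takes the values: 0 → 1 → 2 → 3 → 4 → 5 → 6 → 7 → 8 → 9 → 10

Answer: 10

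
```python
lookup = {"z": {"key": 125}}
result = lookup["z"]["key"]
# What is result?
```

Trace:
`lookup = {"z": {"key": 125}}` → lookup = {'z': {'key': 125}}
`result = lookup["z"]["key"]` → result = 125
So result = 125

Answer: 125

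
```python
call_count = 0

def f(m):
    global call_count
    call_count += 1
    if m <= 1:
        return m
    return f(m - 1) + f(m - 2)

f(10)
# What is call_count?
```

Calls(m) = 1 + Calls(m-1) + Calls(m-2); Calls(0)=Calls(1)=1. For m=10 this gives 177.

Answer: 177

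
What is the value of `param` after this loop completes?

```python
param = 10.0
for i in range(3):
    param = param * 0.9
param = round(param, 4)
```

Exponential decay: 10.0 * 0.9^3
`param` takes the values: 10.0 → 9.0 → 8.1 → 7.29

Answer: 7.29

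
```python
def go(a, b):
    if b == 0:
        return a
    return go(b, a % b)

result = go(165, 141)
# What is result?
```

go(165, 141) -> go(141, 24) -> go(24, 21) -> go(21, 3) -> go(3, 0) -> 3

Answer: 3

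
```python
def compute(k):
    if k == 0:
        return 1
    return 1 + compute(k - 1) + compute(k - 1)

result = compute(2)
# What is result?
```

compute(k) = 1 + 2·compute(k-1), compute(0)=1. Closed form: (1+1)·2^2 - 1 = 7.

Answer: 7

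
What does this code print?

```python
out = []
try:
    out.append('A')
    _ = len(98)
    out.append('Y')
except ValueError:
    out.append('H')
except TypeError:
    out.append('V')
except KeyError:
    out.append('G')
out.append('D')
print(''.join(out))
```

Execution trace: 'A' (try body) → 'V' (except TypeError) → 'D' (after the try/except). Output: AVD

Answer: AVD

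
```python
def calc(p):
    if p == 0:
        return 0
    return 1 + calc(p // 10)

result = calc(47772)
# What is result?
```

Count of digits of 47772: 5

Answer: 5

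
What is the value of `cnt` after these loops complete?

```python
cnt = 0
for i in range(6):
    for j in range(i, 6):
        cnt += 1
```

Upper triangle: 6 + 5 + ... + 1
`cnt` takes the values: 0 → 1 → 2 → 3 → 4 → 5 → 6 → 7 → 8 → 9 → 10 → 11 → 12 → 13 → 14 → 15 → 16 → 17 → 18 → 19 → 20 → 21

Answer: 21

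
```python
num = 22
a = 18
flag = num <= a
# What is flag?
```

Trace:
`num = 22` → num = 22
`a = 18` → a = 18
`flag = num <= a` → flag = False
So flag = False

Answer: False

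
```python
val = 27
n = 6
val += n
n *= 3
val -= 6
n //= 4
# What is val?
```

Trace:
`val = 27` → val = 27
`n = 6` → n = 6
`val += n` → val = 33
`n *= 3` → n = 18
`val -= 6` → val = 27
`n //= 4` → n = 4
So val = 27

Answer: 27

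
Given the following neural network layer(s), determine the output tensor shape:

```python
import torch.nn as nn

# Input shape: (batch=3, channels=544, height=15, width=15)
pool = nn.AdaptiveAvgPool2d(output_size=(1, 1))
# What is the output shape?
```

Input: (3, 544, 15, 15) -> Output: (3, 544, 1, 1)

Answer: (3, 544, 1, 1)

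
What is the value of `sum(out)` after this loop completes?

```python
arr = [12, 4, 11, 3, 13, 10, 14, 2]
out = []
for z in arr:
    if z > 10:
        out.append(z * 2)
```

Sum of doubled values > 10
`out` takes the values: [] → [24] → [24, 22] → [24, 22, 26] → [24, 22, 26, 28]
So `sum(out)` = 100

Answer: 100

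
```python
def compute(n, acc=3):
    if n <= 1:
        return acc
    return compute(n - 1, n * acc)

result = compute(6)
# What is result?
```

Accumulator trace (n, acc): (6, 3) -> (5, 18) -> (4, 90) -> (3, 360) -> (2, 1080) -> (1, 2160) -> return 2160

Answer: 2160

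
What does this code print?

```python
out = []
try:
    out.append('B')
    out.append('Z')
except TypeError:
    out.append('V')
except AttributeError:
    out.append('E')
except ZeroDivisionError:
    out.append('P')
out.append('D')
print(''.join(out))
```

Execution trace: 'B' (try body) → 'Z' (try body, no exception) → 'D' (after the try/except). Output: BZD

Answer: BZD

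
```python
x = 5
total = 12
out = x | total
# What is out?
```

Trace:
`x = 5` → x = 5
`total = 12` → total = 12
`out = x | total` → out = 13
So out = 13

Answer: 13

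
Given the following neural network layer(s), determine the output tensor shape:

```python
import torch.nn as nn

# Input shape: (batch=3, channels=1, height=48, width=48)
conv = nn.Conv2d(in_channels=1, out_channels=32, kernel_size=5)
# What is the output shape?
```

Input: (3, 1, 48, 48) -> Output: (3, 32, 44, 44)

Answer: (3, 32, 44, 44)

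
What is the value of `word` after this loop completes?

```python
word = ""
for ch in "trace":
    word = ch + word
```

Reverse 'trace'
`word` takes the values: "" → "t" → "rt" → "art" → "cart" → "ecart"

Answer: "ecart"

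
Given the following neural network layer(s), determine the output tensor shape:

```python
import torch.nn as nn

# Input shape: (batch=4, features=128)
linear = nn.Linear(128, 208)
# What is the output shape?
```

Input: (4, 128) -> Output: (4, 208)

Answer: (4, 208)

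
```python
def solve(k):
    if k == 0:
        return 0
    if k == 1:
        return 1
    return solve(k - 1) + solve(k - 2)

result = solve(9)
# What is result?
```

Build up from base cases: solve(0)=0, solve(1)=1, solve(2)=1, solve(3)=2, solve(4)=3, solve(5)=5, solve(6)=8, ..., solve(9)=34

Answer: 34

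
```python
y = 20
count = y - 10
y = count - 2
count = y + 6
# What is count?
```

Trace:
`y = 20` → y = 20
`count = y - 10` → count = 10
`y = count - 2` → y = 8
`count = y + 6` → count = 14
So count = 14

Answer: 14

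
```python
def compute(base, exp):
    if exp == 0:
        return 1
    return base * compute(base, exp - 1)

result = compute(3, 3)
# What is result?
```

compute(3, 3) = 3 * 3 * 3 = 27

Answer: 27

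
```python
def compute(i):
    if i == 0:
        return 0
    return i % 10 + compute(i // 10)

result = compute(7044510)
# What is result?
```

Sum of digits of 7044510: 0 + 1 + 5 + 4 + 4 + 0 + 7 = 21

Answer: 21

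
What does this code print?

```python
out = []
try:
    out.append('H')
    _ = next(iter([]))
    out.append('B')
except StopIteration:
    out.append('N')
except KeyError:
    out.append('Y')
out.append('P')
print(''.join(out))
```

Execution trace: 'H' (try body) → 'N' (except StopIteration) → 'P' (after the try/except). Output: HNP

Answer: HNP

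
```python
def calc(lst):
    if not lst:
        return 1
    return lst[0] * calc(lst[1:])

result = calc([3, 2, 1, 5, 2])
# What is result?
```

Product over [3, 2, 1, 5, 2] = 3 * 2 * 1 * 5 * 2 = 60

Answer: 60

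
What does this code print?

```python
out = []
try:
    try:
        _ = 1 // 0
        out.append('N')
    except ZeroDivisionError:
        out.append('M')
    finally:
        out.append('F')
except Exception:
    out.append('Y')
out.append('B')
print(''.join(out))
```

Execution trace: 'M' (inner except ZeroDivisionError) → 'F' (inner finally) → 'B' (after the try/except). Output: MFB

Answer: MFB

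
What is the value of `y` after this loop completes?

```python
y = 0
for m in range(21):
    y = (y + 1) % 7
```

Increment mod 7, 21 times = 0
`y` takes the values: 0 → 1 → 2 → 3 → 4 → 5 → 6 → 0 → 1 → 2 → 3 → 4 → 5 → 6 → 0 → 1 → 2 → 3 → 4 → 5 → 6 → 0

Answer: 0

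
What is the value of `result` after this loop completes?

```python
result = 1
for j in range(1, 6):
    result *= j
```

5! = 120
`result` takes the values: 1 → 2 → 6 → 24 → 120

Answer: 120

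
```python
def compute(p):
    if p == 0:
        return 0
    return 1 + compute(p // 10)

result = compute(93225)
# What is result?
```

Count of digits of 93225: 5

Answer: 5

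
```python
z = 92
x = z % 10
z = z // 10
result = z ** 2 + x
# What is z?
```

Trace:
`z = 92` → z = 92
`x = z % 10` → x = 2
`z = z // 10` → z = 9
`result = z ** 2 + x` → result = 83
So z = 9

Answer: 9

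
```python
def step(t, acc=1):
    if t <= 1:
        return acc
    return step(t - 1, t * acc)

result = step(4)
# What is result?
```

Accumulator trace (n, acc): (4, 1) -> (3, 4) -> (2, 12) -> (1, 24) -> return 24

Answer: 24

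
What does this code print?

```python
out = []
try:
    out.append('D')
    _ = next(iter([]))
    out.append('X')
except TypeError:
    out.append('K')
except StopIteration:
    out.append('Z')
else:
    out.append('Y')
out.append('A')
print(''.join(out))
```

Execution trace: 'D' (try body) → 'Z' (except StopIteration) → 'A' (after the try/except). Output: DZA

Answer: DZA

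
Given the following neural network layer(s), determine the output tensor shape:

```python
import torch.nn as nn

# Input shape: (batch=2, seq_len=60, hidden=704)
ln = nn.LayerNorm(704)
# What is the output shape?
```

Input: (2, 60, 704) -> Output: (2, 60, 704)

Answer: (2, 60, 704)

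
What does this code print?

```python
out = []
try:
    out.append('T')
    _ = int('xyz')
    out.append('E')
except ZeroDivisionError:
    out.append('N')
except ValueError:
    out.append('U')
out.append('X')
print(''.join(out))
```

Execution trace: 'T' (try body) → 'U' (except ValueError) → 'X' (after the try/except). Output: TUX

Answer: TUX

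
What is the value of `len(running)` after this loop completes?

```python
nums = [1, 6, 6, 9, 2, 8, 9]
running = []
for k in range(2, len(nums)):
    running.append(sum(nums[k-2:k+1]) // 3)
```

Number of 3-element averages
`running` takes the values: [] → [4] → [4, 7] → [4, 7, 5] → [4, 7, 5, 6] → [4, 7, 5, 6, 6]
So `len(running)` = 5

Answer: 5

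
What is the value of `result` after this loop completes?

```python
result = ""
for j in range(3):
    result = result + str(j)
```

Concatenate digits 0 to 2
`result` takes the values: "" → "0" → "01" → "012"

Answer: "012"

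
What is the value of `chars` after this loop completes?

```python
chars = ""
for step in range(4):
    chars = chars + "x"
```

Repeat 'x' 4 times
`chars` takes the values: "" → "x" → "xx" → "xxx" → "xxxx"

Answer: "xxxx"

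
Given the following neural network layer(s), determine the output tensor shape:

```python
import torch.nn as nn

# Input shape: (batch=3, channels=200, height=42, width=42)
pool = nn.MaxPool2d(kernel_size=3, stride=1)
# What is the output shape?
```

Input: (3, 200, 42, 42) -> Output: (3, 200, 40, 40)

Answer: (3, 200, 40, 40)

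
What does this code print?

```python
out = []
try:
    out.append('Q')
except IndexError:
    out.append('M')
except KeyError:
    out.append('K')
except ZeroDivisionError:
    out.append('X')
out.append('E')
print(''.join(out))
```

Execution trace: 'Q' (try body, no exception) → 'E' (after the try/except). Output: QE

Answer: QE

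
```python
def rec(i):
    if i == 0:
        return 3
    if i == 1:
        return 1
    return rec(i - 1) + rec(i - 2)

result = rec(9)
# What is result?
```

Build up from base cases: rec(0)=3, rec(1)=1, rec(2)=4, rec(3)=5, rec(4)=9, rec(5)=14, rec(6)=23, ..., rec(9)=97

Answer: 97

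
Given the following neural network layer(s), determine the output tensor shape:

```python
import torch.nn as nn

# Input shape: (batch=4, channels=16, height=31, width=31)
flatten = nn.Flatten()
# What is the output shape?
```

Input: (4, 16, 31, 31) -> Output: (4, 15376)

Answer: (4, 15376)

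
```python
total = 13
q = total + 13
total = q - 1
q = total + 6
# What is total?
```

Trace:
`total = 13` → total = 13
`q = total + 13` → q = 26
`total = q - 1` → total = 25
`q = total + 6` → q = 31
So total = 25

Answer: 25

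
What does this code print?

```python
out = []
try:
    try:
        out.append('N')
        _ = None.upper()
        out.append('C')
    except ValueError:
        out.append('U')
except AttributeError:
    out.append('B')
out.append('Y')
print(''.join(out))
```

Execution trace: 'N' (try body) → 'B' (outer except AttributeError) → 'Y' (after the try/except). Output: NBY

Answer: NBY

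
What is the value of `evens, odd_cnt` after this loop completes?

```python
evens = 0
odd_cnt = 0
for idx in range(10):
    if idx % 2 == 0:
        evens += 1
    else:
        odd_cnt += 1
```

Count evens and odds in range(10)
`evens, odd_cnt` takes the values: (0, 0) → (1, 0) → (1, 1) → (2, 1) → (2, 2) → (3, 2) → (3, 3) → (4, 3) → (4, 4) → (5, 4) → (5, 5)

Answer: 5, 5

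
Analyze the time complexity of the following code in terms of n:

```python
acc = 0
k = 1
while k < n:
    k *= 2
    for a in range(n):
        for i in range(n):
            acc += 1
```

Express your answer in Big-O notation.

Each loop level contributes: log n × n × n. Multiplying the contributions gives O(n^2 log n).

Answer: O(n^2 log n)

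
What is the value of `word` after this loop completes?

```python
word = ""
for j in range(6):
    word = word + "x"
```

Repeat 'x' 6 times
`word` takes the values: "" → "x" → "xx" → "xxx" → "xxxx" → "xxxxx" → "xxxxxx"

Answer: "xxxxxx"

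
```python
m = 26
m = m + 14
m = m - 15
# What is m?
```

Trace:
`m = 26` → m = 26
`m = m + 14` → m = 40
`m = m - 15` → m = 25
So m = 25

Answer: 25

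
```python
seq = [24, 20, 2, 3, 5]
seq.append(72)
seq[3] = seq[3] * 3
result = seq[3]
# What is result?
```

Trace:
`seq = [24, 20, 2, 3, 5]` → seq = [24, 20, 2, 3, 5]
`seq.append(72)` → seq = [24, 20, 2, 3, 5, 72]
`seq[3] = seq[3] * 3` → seq = [24, 20, 2, 9, 5, 72]
`result = seq[3]` → result = 9
So result = 9

Answer: 9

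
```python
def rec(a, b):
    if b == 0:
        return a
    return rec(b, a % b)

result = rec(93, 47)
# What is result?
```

rec(93, 47) -> rec(47, 46) -> rec(46, 1) -> rec(1, 0) -> 1

Answer: 1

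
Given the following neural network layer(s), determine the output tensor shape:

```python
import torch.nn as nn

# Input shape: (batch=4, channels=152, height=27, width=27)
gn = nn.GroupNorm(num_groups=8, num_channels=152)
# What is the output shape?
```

Input: (4, 152, 27, 27) -> Output: (4, 152, 27, 27)

Answer: (4, 152, 27, 27)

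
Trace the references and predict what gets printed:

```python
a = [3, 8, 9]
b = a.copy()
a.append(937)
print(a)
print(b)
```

Key concept: list.copy() creates independent copy.
Step by step:
`a = [3, 8, 9]` → a = [3, 8, 9]
`b = a.copy()` → b = [3, 8, 9]
`a.append(937)` → a = [3, 8, 9, 937]
`print(a)` → prints [3, 8, 9, 937]
`print(b)` → prints [3, 8, 9]

Answer:
[3, 8, 9, 937]
[3, 8, 9]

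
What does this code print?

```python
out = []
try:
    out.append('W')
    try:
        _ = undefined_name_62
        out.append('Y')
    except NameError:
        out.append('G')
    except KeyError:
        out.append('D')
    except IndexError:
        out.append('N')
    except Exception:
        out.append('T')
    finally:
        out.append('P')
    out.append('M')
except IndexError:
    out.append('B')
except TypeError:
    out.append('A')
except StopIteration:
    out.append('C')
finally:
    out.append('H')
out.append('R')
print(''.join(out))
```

Execution trace: 'W' (try body) → 'G' (inner except NameError) → 'P' (inner finally) → 'M' (try body, no exception) → 'H' (finally) → 'R' (after the try/except). Output: WGPMHR

Answer: WGPMHR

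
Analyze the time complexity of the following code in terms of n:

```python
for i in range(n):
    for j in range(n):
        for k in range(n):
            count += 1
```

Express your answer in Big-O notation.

This is Triple nested loop. Time complexity: O(n³).

Answer: O(n³)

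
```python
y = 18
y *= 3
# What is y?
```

Trace:
`y = 18` → y = 18
`y *= 3` → y = 54
So y = 54

Answer: 54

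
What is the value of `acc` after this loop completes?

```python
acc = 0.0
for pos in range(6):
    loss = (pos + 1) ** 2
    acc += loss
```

Sum of squared losses 1² + 2² + ... + 6²
`acc` takes the values: 0.0 → 1.0 → 5.0 → 14.0 → 30.0 → 55.0 → 91.0

Answer: 91.0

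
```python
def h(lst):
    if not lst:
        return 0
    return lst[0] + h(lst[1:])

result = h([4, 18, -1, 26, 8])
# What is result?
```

4 + 18 + (-1) + 26 + 8 + 0 = 55

Answer: 55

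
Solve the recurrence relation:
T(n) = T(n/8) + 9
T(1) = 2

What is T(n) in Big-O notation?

Each step divides n by 8 and adds 9. After log_8(n) steps we reach T(1)=2. So T(n) = 9·log_8(n) + 2 = O(log n).

Answer: O(log n)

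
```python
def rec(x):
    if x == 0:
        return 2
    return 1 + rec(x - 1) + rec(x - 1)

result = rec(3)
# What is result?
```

rec(x) = 1 + 2·rec(x-1), rec(0)=2. Closed form: (2+1)·2^3 - 1 = 23.

Answer: 23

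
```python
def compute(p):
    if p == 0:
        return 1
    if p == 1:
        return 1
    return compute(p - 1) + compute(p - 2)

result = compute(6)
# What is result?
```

Build up from base cases: compute(0)=1, compute(1)=1, compute(2)=2, compute(3)=3, compute(4)=5, compute(5)=8, compute(6)=13

Answer: 13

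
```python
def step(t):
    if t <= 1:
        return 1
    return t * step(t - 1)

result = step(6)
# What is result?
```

step(6) = 6 * 5 * 4 * 3 * 2 * 1 = 720

Answer: 720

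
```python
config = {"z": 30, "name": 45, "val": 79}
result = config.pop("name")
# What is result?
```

Trace:
`config = {"z": 30, "name": 45, "val": 79}` → config = {'z': 30, 'name': 45, 'val': 79}
`result = config.pop("name")` → config = {'z': 30, 'val': 79}; result = 45
So result = 45

Answer: 45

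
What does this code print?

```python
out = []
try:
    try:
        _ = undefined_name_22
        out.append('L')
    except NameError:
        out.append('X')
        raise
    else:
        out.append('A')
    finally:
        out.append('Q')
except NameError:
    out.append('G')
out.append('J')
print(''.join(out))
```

Execution trace: 'X' (except NameError) → 'Q' (finally) → 'G' (outer except NameError) → 'J' (after the try/except). Output: XQGJ

Answer: XQGJ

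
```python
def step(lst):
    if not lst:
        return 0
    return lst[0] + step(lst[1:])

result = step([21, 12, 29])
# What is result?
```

21 + 12 + 29 + 0 = 62

Answer: 62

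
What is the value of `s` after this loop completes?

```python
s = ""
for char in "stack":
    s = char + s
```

Reverse 'stack'
`s` takes the values: "" → "s" → "ts" → "ats" → "cats" → "kcats"

Answer: "kcats"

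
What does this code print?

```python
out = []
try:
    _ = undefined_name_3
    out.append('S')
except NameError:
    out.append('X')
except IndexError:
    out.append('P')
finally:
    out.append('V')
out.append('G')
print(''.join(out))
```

Execution trace: 'X' (except NameError) → 'V' (finally) → 'G' (after the try/except). Output: XVG

Answer: XVG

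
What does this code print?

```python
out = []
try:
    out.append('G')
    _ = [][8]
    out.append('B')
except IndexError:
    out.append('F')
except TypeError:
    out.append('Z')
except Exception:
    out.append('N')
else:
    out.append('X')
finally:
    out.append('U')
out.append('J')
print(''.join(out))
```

Execution trace: 'G' (try body) → 'F' (except IndexError) → 'U' (finally) → 'J' (after the try/except). Output: GFUJ

Answer: GFUJ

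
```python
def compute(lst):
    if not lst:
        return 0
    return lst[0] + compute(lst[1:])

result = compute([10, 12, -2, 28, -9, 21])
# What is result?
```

10 + 12 + (-2) + 28 + (-9) + 21 + 0 = 60

Answer: 60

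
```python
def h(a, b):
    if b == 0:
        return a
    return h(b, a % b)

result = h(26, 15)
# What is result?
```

h(26, 15) -> h(15, 11) -> h(11, 4) -> h(4, 3) -> h(3, 1) -> h(1, 0) -> 1

Answer: 1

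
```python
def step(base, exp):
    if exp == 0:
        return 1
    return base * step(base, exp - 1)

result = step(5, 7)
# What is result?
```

step(5, 7) = 5 * 5 * 5 * 5 * 5 * 5 * 5 = 78125

Answer: 78125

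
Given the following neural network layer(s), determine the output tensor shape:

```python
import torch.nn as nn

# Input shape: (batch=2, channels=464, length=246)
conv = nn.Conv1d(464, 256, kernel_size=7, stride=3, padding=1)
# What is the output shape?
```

Input: (2, 464, 246) -> Output: (2, 256, 81)

Answer: (2, 256, 81)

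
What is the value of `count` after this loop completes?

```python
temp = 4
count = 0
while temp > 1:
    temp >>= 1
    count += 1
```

Count right shifts until 1
`count` takes the values: 0 → 1 → 2

Answer: 2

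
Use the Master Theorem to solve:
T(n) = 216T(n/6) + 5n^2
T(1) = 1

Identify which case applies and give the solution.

a=216, b=6, f(n)=5n^2. log_6(216) = 3. Since c=2 < 3, Case 1 applies: T(n) = Θ(n^log_b(a)) = O(n^3).

Answer: O(n^3) - Case 1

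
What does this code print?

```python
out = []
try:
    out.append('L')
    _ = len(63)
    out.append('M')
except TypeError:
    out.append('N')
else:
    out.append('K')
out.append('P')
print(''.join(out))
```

Execution trace: 'L' (try body) → 'N' (except TypeError) → 'P' (after the try/except). Output: LNP

Answer: LNP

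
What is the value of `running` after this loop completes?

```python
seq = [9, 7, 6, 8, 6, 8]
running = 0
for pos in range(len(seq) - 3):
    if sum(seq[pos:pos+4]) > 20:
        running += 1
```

Count windows with sum > 20
`running` takes the values: 0 → 1 → 2 → 3

Answer: 3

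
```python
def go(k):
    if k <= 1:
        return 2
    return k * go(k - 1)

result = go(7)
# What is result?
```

go(7) = 7 * 6 * 5 * 4 * 3 * 2 * 2 = 10080

Answer: 10080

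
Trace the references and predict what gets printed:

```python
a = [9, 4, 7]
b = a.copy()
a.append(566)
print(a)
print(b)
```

Key concept: list.copy() creates independent copy.
Step by step:
`a = [9, 4, 7]` → a = [9, 4, 7]
`b = a.copy()` → b = [9, 4, 7]
`a.append(566)` → a = [9, 4, 7, 566]
`print(a)` → prints [9, 4, 7, 566]
`print(b)` → prints [9, 4, 7]

Answer:
[9, 4, 7, 566]
[9, 4, 7]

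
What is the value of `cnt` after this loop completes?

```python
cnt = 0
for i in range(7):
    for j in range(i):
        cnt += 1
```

Triangle number: 0+1+2+...+6
`cnt` takes the values: 0 → 1 → 2 → 3 → 4 → 5 → 6 → 7 → 8 → 9 → 10 → 11 → 12 → 13 → 14 → 15 → 16 → 17 → 18 → 19 → 20 → 21

Answer: 21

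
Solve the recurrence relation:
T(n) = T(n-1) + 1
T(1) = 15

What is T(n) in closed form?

Unrolling: T(n) = T(1) + 1·(n-1) = 15 + 1(n-1) = n + 14.

Answer: T(n) = n + 14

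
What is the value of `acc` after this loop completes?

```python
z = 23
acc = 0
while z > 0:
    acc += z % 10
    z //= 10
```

Sum digits of 23
`acc` takes the values: 0 → 3 → 5

Answer: 5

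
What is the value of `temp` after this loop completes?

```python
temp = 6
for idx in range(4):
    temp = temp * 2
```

Multiply by 2, 4 times: 6 * 2^4 = 96
`temp` takes the values: 6 → 12 → 24 → 48 → 96

Answer: 96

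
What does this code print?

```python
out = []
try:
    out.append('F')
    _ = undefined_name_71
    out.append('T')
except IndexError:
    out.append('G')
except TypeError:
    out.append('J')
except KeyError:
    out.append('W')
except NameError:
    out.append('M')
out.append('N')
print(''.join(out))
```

Execution trace: 'F' (try body) → 'M' (except NameError) → 'N' (after the try/except). Output: FMN

Answer: FMN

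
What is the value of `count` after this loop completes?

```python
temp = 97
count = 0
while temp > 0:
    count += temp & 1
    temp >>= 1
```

Count set bits in 97 (binary: 0b1100001)
`count` takes the values: 0 → 1 → 2 → 3

Answer: 3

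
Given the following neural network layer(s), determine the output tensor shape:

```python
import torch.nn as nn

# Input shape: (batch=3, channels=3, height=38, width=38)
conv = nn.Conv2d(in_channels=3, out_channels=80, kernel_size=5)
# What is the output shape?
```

Input: (3, 3, 38, 38) -> Output: (3, 80, 34, 34)

Answer: (3, 80, 34, 34)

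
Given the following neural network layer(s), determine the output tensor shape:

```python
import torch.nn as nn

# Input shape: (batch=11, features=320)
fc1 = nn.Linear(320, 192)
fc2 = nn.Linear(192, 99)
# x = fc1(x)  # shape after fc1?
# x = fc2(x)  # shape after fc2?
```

Input: (11, 320) -> after fc1: (11, 192) -> Output: (11, 99)

Answer: (11, 99)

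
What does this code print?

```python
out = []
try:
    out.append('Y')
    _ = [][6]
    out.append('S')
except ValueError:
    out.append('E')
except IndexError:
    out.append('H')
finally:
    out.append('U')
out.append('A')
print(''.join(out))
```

Execution trace: 'Y' (try body) → 'H' (except IndexError) → 'U' (finally) → 'A' (after the try/except). Output: YHUA

Answer: YHUA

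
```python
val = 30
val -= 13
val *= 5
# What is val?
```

Trace:
`val = 30` → val = 30
`val -= 13` → val = 17
`val *= 5` → val = 85
So val = 85

Answer: 85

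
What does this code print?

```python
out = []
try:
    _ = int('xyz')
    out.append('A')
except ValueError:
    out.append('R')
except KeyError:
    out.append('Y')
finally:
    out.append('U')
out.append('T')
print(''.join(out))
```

Execution trace: 'R' (except ValueError) → 'U' (finally) → 'T' (after the try/except). Output: RUT

Answer: RUT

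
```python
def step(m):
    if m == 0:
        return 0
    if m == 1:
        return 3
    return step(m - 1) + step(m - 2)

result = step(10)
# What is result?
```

Build up from base cases: step(0)=0, step(1)=3, step(2)=3, step(3)=6, step(4)=9, step(5)=15, step(6)=24, ..., step(10)=165

Answer: 165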